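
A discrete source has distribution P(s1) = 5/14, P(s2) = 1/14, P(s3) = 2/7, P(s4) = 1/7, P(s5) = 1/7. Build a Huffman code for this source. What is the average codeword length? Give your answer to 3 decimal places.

Repeatedly combine the two least-probable nodes; the expected code length is the sum of the merged weights.
merge 1/14 + 1/7 → 3/14
merge 1/7 + 3/14 → 5/14
merge 2/7 + 5/14 → 9/14
merge 5/14 + 9/14 → 1
L = 3/14 + 5/14 + 9/14 + 1 = 31/14 ≈ 2.214 bits/symbol.

2.214 bits/symbol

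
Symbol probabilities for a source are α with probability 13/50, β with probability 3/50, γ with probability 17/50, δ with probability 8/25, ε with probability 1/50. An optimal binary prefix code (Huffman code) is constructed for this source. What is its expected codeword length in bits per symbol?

Repeatedly combine the two least-probable nodes; the expected code length is the sum of the merged weights.
merge 1/50 + 3/50 → 2/25
merge 2/25 + 13/50 → 17/50
merge 8/25 + 17/50 → 33/50
merge 17/50 + 33/50 → 1
L = 2/25 + 17/50 + 33/50 + 1 = 52/25 = 2.08 bits/symbol.

2.08 bits/symbol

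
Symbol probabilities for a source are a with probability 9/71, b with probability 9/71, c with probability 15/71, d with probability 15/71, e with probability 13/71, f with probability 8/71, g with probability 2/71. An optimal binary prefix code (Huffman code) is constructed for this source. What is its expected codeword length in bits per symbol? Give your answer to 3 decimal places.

Repeatedly combine the two least-probable nodes; the expected code length is the sum of the merged weights.
merge 2/71 + 8/71 → 10/71
merge 9/71 + 9/71 → 18/71
merge 10/71 + 13/71 → 23/71
merge 15/71 + 15/71 → 30/71
merge 18/71 + 23/71 → 41/71
merge 30/71 + 41/71 → 1
L = 10/71 + 18/71 + 23/71 + 30/71 + 41/71 + 1 = 193/71 ≈ 2.718 bits/symbol.

2.718 bits/symbol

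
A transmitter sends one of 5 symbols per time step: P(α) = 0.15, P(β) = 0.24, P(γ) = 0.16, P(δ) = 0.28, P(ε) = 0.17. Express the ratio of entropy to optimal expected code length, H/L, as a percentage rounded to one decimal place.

98.5%

Entropy H = −Σ p log₂ p ≈ 2.2765 bits.
Huffman merges: 3/20+4/25→31/100; 17/100+6/25→41/100; 7/25+31/100→59/100; 41/100+59/100→1. L = 231/100 ≈ 2.3100.
Efficiency = H/L = 2.2765/2.3100 = 98.5%.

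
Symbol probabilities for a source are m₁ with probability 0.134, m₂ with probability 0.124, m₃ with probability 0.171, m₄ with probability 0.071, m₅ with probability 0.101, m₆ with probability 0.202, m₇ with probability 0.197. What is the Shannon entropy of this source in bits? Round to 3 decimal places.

2.731 bits

H = −Σ pᵢ log₂ pᵢ.
−0.134·log₂(0.134) = 0.3886
−0.124·log₂(0.124) = 0.3734
−0.171·log₂(0.171) = 0.4357
−0.071·log₂(0.071) = 0.2709
−0.101·log₂(0.101) = 0.3341
−0.202·log₂(0.202) = 0.4661
−0.197·log₂(0.197) = 0.4617
Sum ≈ 2.7305 → 2.731 bits.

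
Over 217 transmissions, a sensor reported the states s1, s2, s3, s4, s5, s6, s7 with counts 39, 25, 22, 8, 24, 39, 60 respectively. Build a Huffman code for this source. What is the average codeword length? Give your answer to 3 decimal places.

Probabilities are the counts divided by 217.
Repeatedly combine the two least-probable nodes; the expected code length is the sum of the merged weights.
merge 8/217 + 22/217 → 30/217
merge 24/217 + 25/217 → 7/31
merge 30/217 + 39/217 → 69/217
merge 39/217 + 7/31 → 88/217
merge 60/217 + 69/217 → 129/217
merge 88/217 + 129/217 → 1
L = 30/217 + 7/31 + 69/217 + 88/217 + 129/217 + 1 = 582/217 ≈ 2.682 bits/symbol.

2.682 bits/symbol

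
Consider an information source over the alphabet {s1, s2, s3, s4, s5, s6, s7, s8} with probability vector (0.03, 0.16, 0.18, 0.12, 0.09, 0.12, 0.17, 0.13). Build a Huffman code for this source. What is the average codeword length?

Repeatedly combine the two least-probable nodes; the expected code length is the sum of the merged weights.
merge 3/100 + 9/100 → 3/25
merge 3/25 + 3/25 → 6/25
merge 3/25 + 13/100 → 1/4
merge 4/25 + 17/100 → 33/100
merge 9/50 + 6/25 → 21/50
merge 1/4 + 33/100 → 29/50
merge 21/50 + 29/50 → 1
L = 3/25 + 6/25 + 1/4 + 33/100 + 21/50 + 29/50 + 1 = 147/50 = 2.94 bits/symbol.

2.94 bits/symbol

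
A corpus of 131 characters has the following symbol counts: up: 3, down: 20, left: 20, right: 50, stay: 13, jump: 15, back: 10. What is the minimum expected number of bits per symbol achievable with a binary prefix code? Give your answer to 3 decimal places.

2.534 bits/symbol

Probabilities are the counts divided by 131.
Repeatedly combine the two least-probable nodes; the expected code length is the sum of the merged weights.
merge 3/131 + 10/131 → 13/131
merge 13/131 + 13/131 → 26/131
merge 15/131 + 20/131 → 35/131
merge 20/131 + 26/131 → 46/131
merge 35/131 + 46/131 → 81/131
merge 50/131 + 81/131 → 1
L = 13/131 + 26/131 + 35/131 + 46/131 + 81/131 + 1 = 332/131 ≈ 2.534 bits/symbol.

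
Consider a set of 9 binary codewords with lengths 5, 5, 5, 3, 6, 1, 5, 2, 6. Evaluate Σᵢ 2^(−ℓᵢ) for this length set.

1.03125

With common denominator 2^6 = 64: Σ 2^(−ℓᵢ) = 2/64 + 2/64 + 2/64 + 8/64 + 1/64 + 32/64 + 2/64 + 16/64 + 1/64 = 66/64 = 1.03125.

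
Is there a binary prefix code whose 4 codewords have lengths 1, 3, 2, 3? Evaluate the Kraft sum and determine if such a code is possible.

With common denominator 2^3 = 8: Σ 2^(−ℓᵢ) = 4/8 + 1/8 + 2/8 + 1/8 = 8/8 = 1.
Kraft's inequality requires Σ ≤ 1; here Σ = 1 ≤ 1, so such a prefix code exists.

1; yes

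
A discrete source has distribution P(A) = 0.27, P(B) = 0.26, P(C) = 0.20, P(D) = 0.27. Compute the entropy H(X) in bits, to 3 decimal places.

H = −Σ pᵢ log₂ pᵢ.
−0.27·log₂(0.27) = 0.5100
−0.26·log₂(0.26) = 0.5053
−0.20·log₂(0.20) = 0.4644
−0.27·log₂(0.27) = 0.5100
Sum ≈ 1.9897 → 1.990 bits.

1.990 bits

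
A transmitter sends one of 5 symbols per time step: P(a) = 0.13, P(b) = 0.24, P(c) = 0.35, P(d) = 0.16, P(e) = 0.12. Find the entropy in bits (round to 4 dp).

2.1970 bits

H = −Σ pᵢ log₂ pᵢ.
−0.13·log₂(0.13) = 0.3826
−0.24·log₂(0.24) = 0.4941
−0.35·log₂(0.35) = 0.5301
−0.16·log₂(0.16) = 0.4230
−0.12·log₂(0.12) = 0.3671
Sum ≈ 2.1970 → 2.1970 bits.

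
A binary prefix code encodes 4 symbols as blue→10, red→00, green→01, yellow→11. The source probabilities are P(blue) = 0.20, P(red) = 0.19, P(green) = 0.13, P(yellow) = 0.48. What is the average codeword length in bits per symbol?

2 bits/symbol

L̄ = Σ pᵢ·ℓᵢ = 0.20·2 + 0.19·2 + 0.13·2 + 0.48·2 = 2 bits/symbol.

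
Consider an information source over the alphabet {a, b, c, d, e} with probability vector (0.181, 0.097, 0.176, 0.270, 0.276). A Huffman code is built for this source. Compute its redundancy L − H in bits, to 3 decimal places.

0.036 bits

Entropy H = −Σ p log₂ p ≈ 2.2366 bits.
Huffman merges: 97/1000+22/125→273/1000; 181/1000+27/100→451/1000; 273/1000+69/250→549/1000; 451/1000+549/1000→1. L = 2273/1000 ≈ 2.2730.
L − H = 2.2730 − 2.2366 = 0.036 bits.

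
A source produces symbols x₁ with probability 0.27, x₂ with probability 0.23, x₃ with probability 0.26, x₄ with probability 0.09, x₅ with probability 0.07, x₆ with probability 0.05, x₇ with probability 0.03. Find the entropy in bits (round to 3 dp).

2.452 bits

H = −Σ pᵢ log₂ pᵢ.
−0.27·log₂(0.27) = 0.5100
−0.23·log₂(0.23) = 0.4877
−0.26·log₂(0.26) = 0.5053
−0.09·log₂(0.09) = 0.3127
−0.07·log₂(0.07) = 0.2686
−0.05·log₂(0.05) = 0.2161
−0.03·log₂(0.03) = 0.1518
Sum ≈ 2.4520 → 2.452 bits.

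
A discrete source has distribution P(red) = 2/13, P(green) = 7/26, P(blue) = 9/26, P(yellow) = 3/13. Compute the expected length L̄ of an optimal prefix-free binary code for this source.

Repeatedly combine the two least-probable nodes; the expected code length is the sum of the merged weights.
merge 2/13 + 3/13 → 5/13
merge 7/26 + 9/26 → 8/13
merge 5/13 + 8/13 → 1
L = 5/13 + 8/13 + 1 = 2 bits/symbol.

2 bits/symbol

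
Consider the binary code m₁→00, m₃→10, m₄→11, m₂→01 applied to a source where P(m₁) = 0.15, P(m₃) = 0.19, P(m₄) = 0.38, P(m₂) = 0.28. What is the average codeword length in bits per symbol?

2 bits/symbol

L̄ = Σ pᵢ·ℓᵢ = 0.15·2 + 0.19·2 + 0.38·2 + 0.28·2 = 2 bits/symbol.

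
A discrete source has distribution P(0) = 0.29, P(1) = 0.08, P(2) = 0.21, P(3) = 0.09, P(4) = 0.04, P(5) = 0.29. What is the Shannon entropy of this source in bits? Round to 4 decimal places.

2.2985 bits

H = −Σ pᵢ log₂ pᵢ.
−0.29·log₂(0.29) = 0.5179
−0.08·log₂(0.08) = 0.2915
−0.21·log₂(0.21) = 0.4728
−0.09·log₂(0.09) = 0.3127
−0.04·log₂(0.04) = 0.1858
−0.29·log₂(0.29) = 0.5179
Sum ≈ 2.2985 → 2.2985 bits.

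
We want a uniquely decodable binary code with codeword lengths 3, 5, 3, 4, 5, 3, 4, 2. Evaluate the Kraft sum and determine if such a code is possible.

0.8125; yes

With common denominator 2^5 = 32: Σ 2^(−ℓᵢ) = 4/32 + 1/32 + 4/32 + 2/32 + 1/32 + 4/32 + 2/32 + 8/32 = 26/32 = 0.8125.
Kraft's inequality requires Σ ≤ 1; here Σ = 0.8125 ≤ 1, so such a prefix code exists.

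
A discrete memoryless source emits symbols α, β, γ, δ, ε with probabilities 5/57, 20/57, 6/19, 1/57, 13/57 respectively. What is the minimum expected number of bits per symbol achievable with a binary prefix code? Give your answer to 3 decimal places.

2.088 bits/symbol

Repeatedly combine the two least-probable nodes; the expected code length is the sum of the merged weights.
merge 1/57 + 5/57 → 2/19
merge 2/19 + 13/57 → 1/3
merge 6/19 + 1/3 → 37/57
merge 20/57 + 37/57 → 1
L = 2/19 + 1/3 + 37/57 + 1 = 119/57 ≈ 2.088 bits/symbol.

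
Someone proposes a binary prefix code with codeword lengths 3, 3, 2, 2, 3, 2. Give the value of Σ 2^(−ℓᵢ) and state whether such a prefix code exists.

1.125; no

With common denominator 2^3 = 8: Σ 2^(−ℓᵢ) = 1/8 + 1/8 + 2/8 + 2/8 + 1/8 + 2/8 = 9/8 = 1.125.
Kraft's inequality requires Σ ≤ 1; here Σ = 1.125 > 1, so no such prefix code exists.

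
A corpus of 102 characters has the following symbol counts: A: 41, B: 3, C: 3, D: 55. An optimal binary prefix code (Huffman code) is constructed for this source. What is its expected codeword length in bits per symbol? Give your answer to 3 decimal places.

1.520 bits/symbol

Probabilities are the counts divided by 102.
Repeatedly combine the two least-probable nodes; the expected code length is the sum of the merged weights.
merge 1/34 + 1/34 → 1/17
merge 1/17 + 41/102 → 47/102
merge 47/102 + 55/102 → 1
L = 1/17 + 47/102 + 1 = 155/102 ≈ 1.520 bits/symbol.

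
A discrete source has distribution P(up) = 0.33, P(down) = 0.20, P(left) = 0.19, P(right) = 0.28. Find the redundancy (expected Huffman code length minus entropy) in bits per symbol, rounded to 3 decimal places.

0.038 bits

Entropy H = −Σ p log₂ p ≈ 1.9617 bits.
Huffman merges: 19/100+1/5→39/100; 7/25+33/100→61/100; 39/100+61/100→1. L = 2 ≈ 2.0000.
L − H = 2.0000 − 1.9617 = 0.038 bits.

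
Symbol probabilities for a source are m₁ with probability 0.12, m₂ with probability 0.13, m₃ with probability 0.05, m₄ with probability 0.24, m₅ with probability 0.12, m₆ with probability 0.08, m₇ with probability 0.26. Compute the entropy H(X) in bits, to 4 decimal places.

2.6238 bits

H = −Σ pᵢ log₂ pᵢ.
−0.12·log₂(0.12) = 0.3671
−0.13·log₂(0.13) = 0.3826
−0.05·log₂(0.05) = 0.2161
−0.24·log₂(0.24) = 0.4941
−0.12·log₂(0.12) = 0.3671
−0.08·log₂(0.08) = 0.2915
−0.26·log₂(0.26) = 0.5053
Sum ≈ 2.6238 → 2.6238 bits.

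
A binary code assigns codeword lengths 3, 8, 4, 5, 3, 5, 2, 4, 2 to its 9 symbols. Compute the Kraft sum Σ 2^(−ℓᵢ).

0.94140625

With common denominator 2^8 = 256: Σ 2^(−ℓᵢ) = 32/256 + 1/256 + 16/256 + 8/256 + 32/256 + 8/256 + 64/256 + 16/256 + 64/256 = 241/256 = 0.94140625.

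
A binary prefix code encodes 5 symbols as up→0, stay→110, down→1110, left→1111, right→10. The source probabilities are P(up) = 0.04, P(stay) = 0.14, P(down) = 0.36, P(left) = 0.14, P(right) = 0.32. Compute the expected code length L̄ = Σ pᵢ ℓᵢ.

3.1 bits/symbol

L̄ = Σ pᵢ·ℓᵢ = 0.04·1 + 0.14·3 + 0.36·4 + 0.14·4 + 0.32·2 = 3.1 bits/symbol.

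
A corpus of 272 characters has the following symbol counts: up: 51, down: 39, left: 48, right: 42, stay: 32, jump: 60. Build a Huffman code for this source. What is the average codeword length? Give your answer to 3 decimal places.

2.592 bits/symbol

Probabilities are the counts divided by 272.
Repeatedly combine the two least-probable nodes; the expected code length is the sum of the merged weights.
merge 2/17 + 39/272 → 71/272
merge 21/136 + 3/17 → 45/136
merge 3/16 + 15/68 → 111/272
merge 71/272 + 45/136 → 161/272
merge 111/272 + 161/272 → 1
L = 71/272 + 45/136 + 111/272 + 161/272 + 1 = 705/272 ≈ 2.592 bits/symbol.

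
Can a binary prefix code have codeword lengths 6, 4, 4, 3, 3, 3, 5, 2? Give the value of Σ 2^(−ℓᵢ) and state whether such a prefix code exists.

With common denominator 2^6 = 64: Σ 2^(−ℓᵢ) = 1/64 + 4/64 + 4/64 + 8/64 + 8/64 + 8/64 + 2/64 + 16/64 = 51/64 = 0.796875.
Kraft's inequality requires Σ ≤ 1; here Σ = 0.796875 ≤ 1, so such a prefix code exists.

0.796875; yes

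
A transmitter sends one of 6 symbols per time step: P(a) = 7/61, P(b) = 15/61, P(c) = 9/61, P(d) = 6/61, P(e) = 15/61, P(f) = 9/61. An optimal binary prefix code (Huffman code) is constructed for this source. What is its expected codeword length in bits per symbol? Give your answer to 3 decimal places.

2.508 bits/symbol

Repeatedly combine the two least-probable nodes; the expected code length is the sum of the merged weights.
merge 6/61 + 7/61 → 13/61
merge 9/61 + 9/61 → 18/61
merge 13/61 + 15/61 → 28/61
merge 15/61 + 18/61 → 33/61
merge 28/61 + 33/61 → 1
L = 13/61 + 18/61 + 28/61 + 33/61 + 1 = 153/61 ≈ 2.508 bits/symbol.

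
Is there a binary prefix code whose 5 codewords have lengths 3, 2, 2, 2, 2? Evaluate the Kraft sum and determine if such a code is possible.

With common denominator 2^3 = 8: Σ 2^(−ℓᵢ) = 1/8 + 2/8 + 2/8 + 2/8 + 2/8 = 9/8 = 1.125.
Kraft's inequality requires Σ ≤ 1; here Σ = 1.125 > 1, so no such prefix code exists.

1.125; no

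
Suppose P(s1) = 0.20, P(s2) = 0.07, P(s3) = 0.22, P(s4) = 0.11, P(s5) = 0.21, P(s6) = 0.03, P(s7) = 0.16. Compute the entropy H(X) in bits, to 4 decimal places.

2.6114 bits

H = −Σ pᵢ log₂ pᵢ.
−0.20·log₂(0.20) = 0.4644
−0.07·log₂(0.07) = 0.2686
−0.22·log₂(0.22) = 0.4806
−0.11·log₂(0.11) = 0.3503
−0.21·log₂(0.21) = 0.4728
−0.03·log₂(0.03) = 0.1518
−0.16·log₂(0.16) = 0.4230
Sum ≈ 2.6114 → 2.6114 bits.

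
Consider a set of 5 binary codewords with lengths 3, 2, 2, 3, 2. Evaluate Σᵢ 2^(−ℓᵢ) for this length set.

1

With common denominator 2^3 = 8: Σ 2^(−ℓᵢ) = 1/8 + 2/8 + 2/8 + 1/8 + 2/8 = 8/8 = 1.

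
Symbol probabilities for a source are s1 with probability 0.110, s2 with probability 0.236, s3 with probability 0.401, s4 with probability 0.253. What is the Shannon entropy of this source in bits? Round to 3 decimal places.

1.872 bits

H = −Σ pᵢ log₂ pᵢ.
−0.110·log₂(0.110) = 0.3503
−0.236·log₂(0.236) = 0.4916
−0.401·log₂(0.401) = 0.5286
−0.253·log₂(0.253) = 0.5016
Sum ≈ 1.8722 → 1.872 bits.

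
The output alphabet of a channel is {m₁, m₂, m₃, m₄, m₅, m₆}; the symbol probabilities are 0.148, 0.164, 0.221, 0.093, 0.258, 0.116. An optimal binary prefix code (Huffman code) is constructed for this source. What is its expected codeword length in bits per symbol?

Repeatedly combine the two least-probable nodes; the expected code length is the sum of the merged weights.
merge 93/1000 + 29/250 → 209/1000
merge 37/250 + 41/250 → 39/125
merge 209/1000 + 221/1000 → 43/100
merge 129/500 + 39/125 → 57/100
merge 43/100 + 57/100 → 1
L = 209/1000 + 39/125 + 43/100 + 57/100 + 1 = 2521/1000 = 2.521 bits/symbol.

2.521 bits/symbol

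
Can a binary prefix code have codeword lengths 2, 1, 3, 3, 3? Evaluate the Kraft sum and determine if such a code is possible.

With common denominator 2^3 = 8: Σ 2^(−ℓᵢ) = 2/8 + 4/8 + 1/8 + 1/8 + 1/8 = 9/8 = 1.125.
Kraft's inequality requires Σ ≤ 1; here Σ = 1.125 > 1, so no such prefix code exists.

1.125; no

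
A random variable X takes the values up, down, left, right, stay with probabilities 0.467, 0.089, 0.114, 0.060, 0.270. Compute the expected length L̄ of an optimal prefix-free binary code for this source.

1.945 bits/symbol

Repeatedly combine the two least-probable nodes; the expected code length is the sum of the merged weights.
merge 3/50 + 89/1000 → 149/1000
merge 57/500 + 149/1000 → 263/1000
merge 263/1000 + 27/100 → 533/1000
merge 467/1000 + 533/1000 → 1
L = 149/1000 + 263/1000 + 533/1000 + 1 = 389/200 = 1.945 bits/symbol.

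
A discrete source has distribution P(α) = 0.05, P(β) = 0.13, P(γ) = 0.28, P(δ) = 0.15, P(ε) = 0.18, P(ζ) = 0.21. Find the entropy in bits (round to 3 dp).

H = −Σ pᵢ log₂ pᵢ.
−0.05·log₂(0.05) = 0.2161
−0.13·log₂(0.13) = 0.3826
−0.28·log₂(0.28) = 0.5142
−0.15·log₂(0.15) = 0.4105
−0.18·log₂(0.18) = 0.4453
−0.21·log₂(0.21) = 0.4728
Sum ≈ 2.4416 → 2.442 bits.

2.442 bits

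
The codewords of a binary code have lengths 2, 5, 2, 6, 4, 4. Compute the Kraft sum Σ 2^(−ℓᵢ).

With common denominator 2^6 = 64: Σ 2^(−ℓᵢ) = 16/64 + 2/64 + 16/64 + 1/64 + 4/64 + 4/64 = 43/64 = 0.671875.

0.671875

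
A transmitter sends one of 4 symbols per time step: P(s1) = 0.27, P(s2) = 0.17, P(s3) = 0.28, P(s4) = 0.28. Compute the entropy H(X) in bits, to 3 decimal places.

H = −Σ pᵢ log₂ pᵢ.
−0.27·log₂(0.27) = 0.5100
−0.17·log₂(0.17) = 0.4346
−0.28·log₂(0.28) = 0.5142
−0.28·log₂(0.28) = 0.5142
Sum ≈ 1.9730 → 1.973 bits.

1.973 bits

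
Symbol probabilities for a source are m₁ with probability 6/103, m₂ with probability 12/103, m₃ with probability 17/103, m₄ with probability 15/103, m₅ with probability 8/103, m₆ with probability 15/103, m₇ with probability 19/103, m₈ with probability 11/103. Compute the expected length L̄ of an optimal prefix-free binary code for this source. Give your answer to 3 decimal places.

Repeatedly combine the two least-probable nodes; the expected code length is the sum of the merged weights.
merge 6/103 + 8/103 → 14/103
merge 11/103 + 12/103 → 23/103
merge 14/103 + 15/103 → 29/103
merge 15/103 + 17/103 → 32/103
merge 19/103 + 23/103 → 42/103
merge 29/103 + 32/103 → 61/103
merge 42/103 + 61/103 → 1
L = 14/103 + 23/103 + 29/103 + 32/103 + 42/103 + 61/103 + 1 = 304/103 ≈ 2.951 bits/symbol.

2.951 bits/symbol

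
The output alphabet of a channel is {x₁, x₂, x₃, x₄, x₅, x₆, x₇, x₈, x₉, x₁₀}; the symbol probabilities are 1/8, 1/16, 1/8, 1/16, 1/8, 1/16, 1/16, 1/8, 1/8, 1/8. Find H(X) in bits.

Each probability is a power of 1/2, so log₂(1/p) is an integer.
H = Σ p·log₂(1/p) = 1/8·3 + 1/16·4 + 1/8·3 + 1/16·4 + 1/8·3 + 1/16·4 + 1/16·4 + 1/8·3 + 1/8·3 + 1/8·3 = 3.25 bits.

3.25 bits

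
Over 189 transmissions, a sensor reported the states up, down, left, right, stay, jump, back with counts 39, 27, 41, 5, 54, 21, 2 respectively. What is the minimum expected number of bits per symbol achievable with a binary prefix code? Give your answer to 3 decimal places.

2.476 bits/symbol

Probabilities are the counts divided by 189.
Repeatedly combine the two least-probable nodes; the expected code length is the sum of the merged weights.
merge 2/189 + 5/189 → 1/27
merge 1/27 + 1/9 → 4/27
merge 1/7 + 4/27 → 55/189
merge 13/63 + 41/189 → 80/189
merge 2/7 + 55/189 → 109/189
merge 80/189 + 109/189 → 1
L = 1/27 + 4/27 + 55/189 + 80/189 + 109/189 + 1 = 52/21 ≈ 2.476 bits/symbol.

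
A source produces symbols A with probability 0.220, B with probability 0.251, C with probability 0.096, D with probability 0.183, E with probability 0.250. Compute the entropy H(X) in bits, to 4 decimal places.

H = −Σ pᵢ log₂ pᵢ.
−0.220·log₂(0.220) = 0.4806
−0.251·log₂(0.251) = 0.5006
−0.096·log₂(0.096) = 0.3246
−0.183·log₂(0.183) = 0.4484
−0.250·log₂(0.250) = 0.5000
Sum ≈ 2.2541 → 2.2541 bits.

2.2541 bits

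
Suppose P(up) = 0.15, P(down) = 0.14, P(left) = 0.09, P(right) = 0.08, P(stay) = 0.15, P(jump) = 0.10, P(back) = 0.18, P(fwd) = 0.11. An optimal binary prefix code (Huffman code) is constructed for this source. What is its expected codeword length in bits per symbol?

2.99 bits/symbol

Repeatedly combine the two least-probable nodes; the expected code length is the sum of the merged weights.
merge 2/25 + 9/100 → 17/100
merge 1/10 + 11/100 → 21/100
merge 7/50 + 3/20 → 29/100
merge 3/20 + 17/100 → 8/25
merge 9/50 + 21/100 → 39/100
merge 29/100 + 8/25 → 61/100
merge 39/100 + 61/100 → 1
L = 17/100 + 21/100 + 29/100 + 8/25 + 39/100 + 61/100 + 1 = 299/100 = 2.99 bits/symbol.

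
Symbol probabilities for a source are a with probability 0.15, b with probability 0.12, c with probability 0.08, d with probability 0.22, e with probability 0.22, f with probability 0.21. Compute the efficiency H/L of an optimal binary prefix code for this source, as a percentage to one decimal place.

98.2%

Entropy H = −Σ p log₂ p ≈ 2.5031 bits.
Huffman merges: 2/25+3/25→1/5; 3/20+1/5→7/20; 21/100+11/50→43/100; 11/50+7/20→57/100; 43/100+57/100→1. L = 51/20 ≈ 2.5500.
Efficiency = H/L = 2.5031/2.5500 = 98.2%.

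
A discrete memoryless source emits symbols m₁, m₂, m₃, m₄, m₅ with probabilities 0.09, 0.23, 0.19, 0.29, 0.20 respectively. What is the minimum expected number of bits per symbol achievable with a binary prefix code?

Repeatedly combine the two least-probable nodes; the expected code length is the sum of the merged weights.
merge 9/100 + 19/100 → 7/25
merge 1/5 + 23/100 → 43/100
merge 7/25 + 29/100 → 57/100
merge 43/100 + 57/100 → 1
L = 7/25 + 43/100 + 57/100 + 1 = 57/25 = 2.28 bits/symbol.

2.28 bits/symbol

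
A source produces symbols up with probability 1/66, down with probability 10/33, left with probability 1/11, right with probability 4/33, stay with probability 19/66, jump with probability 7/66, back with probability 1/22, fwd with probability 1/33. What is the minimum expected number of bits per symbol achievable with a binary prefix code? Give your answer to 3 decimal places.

2.545 bits/symbol

Repeatedly combine the two least-probable nodes; the expected code length is the sum of the merged weights.
merge 1/66 + 1/33 → 1/22
merge 1/22 + 1/22 → 1/11
merge 1/11 + 1/11 → 2/11
merge 7/66 + 4/33 → 5/22
merge 2/11 + 5/22 → 9/22
merge 19/66 + 10/33 → 13/22
merge 9/22 + 13/22 → 1
L = 1/22 + 1/11 + 2/11 + 5/22 + 9/22 + 13/22 + 1 = 28/11 ≈ 2.545 bits/symbol.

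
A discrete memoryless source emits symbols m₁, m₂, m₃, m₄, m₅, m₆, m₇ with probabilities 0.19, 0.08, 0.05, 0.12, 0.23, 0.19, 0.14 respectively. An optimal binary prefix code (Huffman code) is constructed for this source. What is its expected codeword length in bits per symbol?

2.71 bits/symbol

Repeatedly combine the two least-probable nodes; the expected code length is the sum of the merged weights.
merge 1/20 + 2/25 → 13/100
merge 3/25 + 13/100 → 1/4
merge 7/50 + 19/100 → 33/100
merge 19/100 + 23/100 → 21/50
merge 1/4 + 33/100 → 29/50
merge 21/50 + 29/50 → 1
L = 13/100 + 1/4 + 33/100 + 21/50 + 29/50 + 1 = 271/100 = 2.71 bits/symbol.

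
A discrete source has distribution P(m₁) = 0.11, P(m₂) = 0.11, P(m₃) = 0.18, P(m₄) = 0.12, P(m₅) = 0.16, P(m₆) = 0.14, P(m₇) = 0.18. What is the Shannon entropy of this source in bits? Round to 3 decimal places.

2.778 bits

H = −Σ pᵢ log₂ pᵢ.
−0.11·log₂(0.11) = 0.3503
−0.11·log₂(0.11) = 0.3503
−0.18·log₂(0.18) = 0.4453
−0.12·log₂(0.12) = 0.3671
−0.16·log₂(0.16) = 0.4230
−0.14·log₂(0.14) = 0.3971
−0.18·log₂(0.18) = 0.4453
Sum ≈ 2.7784 → 2.778 bits.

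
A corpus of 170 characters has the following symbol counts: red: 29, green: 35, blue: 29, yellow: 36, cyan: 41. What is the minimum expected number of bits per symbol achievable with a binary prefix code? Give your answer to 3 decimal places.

Probabilities are the counts divided by 170.
Repeatedly combine the two least-probable nodes; the expected code length is the sum of the merged weights.
merge 29/170 + 29/170 → 29/85
merge 7/34 + 18/85 → 71/170
merge 41/170 + 29/85 → 99/170
merge 71/170 + 99/170 → 1
L = 29/85 + 71/170 + 99/170 + 1 = 199/85 ≈ 2.341 bits/symbol.

2.341 bits/symbol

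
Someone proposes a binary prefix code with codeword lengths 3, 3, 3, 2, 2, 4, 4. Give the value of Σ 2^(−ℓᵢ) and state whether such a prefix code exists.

With common denominator 2^4 = 16: Σ 2^(−ℓᵢ) = 2/16 + 2/16 + 2/16 + 4/16 + 4/16 + 1/16 + 1/16 = 16/16 = 1.
Kraft's inequality requires Σ ≤ 1; here Σ = 1 ≤ 1, so such a prefix code exists.

1; yes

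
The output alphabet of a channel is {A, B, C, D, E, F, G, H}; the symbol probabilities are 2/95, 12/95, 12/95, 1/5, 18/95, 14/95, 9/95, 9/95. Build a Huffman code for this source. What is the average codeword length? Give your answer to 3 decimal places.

2.916 bits/symbol

Repeatedly combine the two least-probable nodes; the expected code length is the sum of the merged weights.
merge 2/95 + 9/95 → 11/95
merge 9/95 + 11/95 → 4/19
merge 12/95 + 12/95 → 24/95
merge 14/95 + 18/95 → 32/95
merge 1/5 + 4/19 → 39/95
merge 24/95 + 32/95 → 56/95
merge 39/95 + 56/95 → 1
L = 11/95 + 4/19 + 24/95 + 32/95 + 39/95 + 56/95 + 1 = 277/95 ≈ 2.916 bits/symbol.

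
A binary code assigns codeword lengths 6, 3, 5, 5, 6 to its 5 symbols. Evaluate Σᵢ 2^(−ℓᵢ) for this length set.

With common denominator 2^6 = 64: Σ 2^(−ℓᵢ) = 1/64 + 8/64 + 2/64 + 2/64 + 1/64 = 14/64 = 0.21875.

0.21875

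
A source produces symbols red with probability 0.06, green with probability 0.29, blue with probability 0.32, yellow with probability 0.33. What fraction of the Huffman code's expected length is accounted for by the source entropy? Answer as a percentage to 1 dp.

Entropy H = −Σ p log₂ p ≈ 1.8153 bits.
Huffman merges: 3/50+29/100→7/20; 8/25+33/100→13/20; 7/20+13/20→1. L = 2 ≈ 2.0000.
Efficiency = H/L = 1.8153/2.0000 = 90.8%.

90.8%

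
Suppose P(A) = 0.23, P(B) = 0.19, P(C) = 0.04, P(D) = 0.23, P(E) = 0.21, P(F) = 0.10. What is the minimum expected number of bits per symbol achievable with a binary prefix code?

2.47 bits/symbol

Repeatedly combine the two least-probable nodes; the expected code length is the sum of the merged weights.
merge 1/25 + 1/10 → 7/50
merge 7/50 + 19/100 → 33/100
merge 21/100 + 23/100 → 11/25
merge 23/100 + 33/100 → 14/25
merge 11/25 + 14/25 → 1
L = 7/50 + 33/100 + 11/25 + 14/25 + 1 = 247/100 = 2.47 bits/symbol.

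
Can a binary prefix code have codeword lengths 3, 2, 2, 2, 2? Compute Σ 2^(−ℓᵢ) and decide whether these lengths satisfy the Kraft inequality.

1.125; no

With common denominator 2^3 = 8: Σ 2^(−ℓᵢ) = 1/8 + 2/8 + 2/8 + 2/8 + 2/8 = 9/8 = 1.125.
Kraft's inequality requires Σ ≤ 1; here Σ = 1.125 > 1, so no such prefix code exists.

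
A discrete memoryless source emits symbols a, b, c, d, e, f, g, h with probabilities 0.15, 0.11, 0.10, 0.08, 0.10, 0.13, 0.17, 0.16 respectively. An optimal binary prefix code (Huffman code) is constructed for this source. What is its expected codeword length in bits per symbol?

3 bits/symbol

Repeatedly combine the two least-probable nodes; the expected code length is the sum of the merged weights.
merge 2/25 + 1/10 → 9/50
merge 1/10 + 11/100 → 21/100
merge 13/100 + 3/20 → 7/25
merge 4/25 + 17/100 → 33/100
merge 9/50 + 21/100 → 39/100
merge 7/25 + 33/100 → 61/100
merge 39/100 + 61/100 → 1
L = 9/50 + 21/100 + 7/25 + 33/100 + 39/100 + 61/100 + 1 = 3 bits/symbol.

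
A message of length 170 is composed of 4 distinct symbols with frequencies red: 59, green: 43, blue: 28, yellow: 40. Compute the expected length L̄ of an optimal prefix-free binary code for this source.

Probabilities are the counts divided by 170.
Repeatedly combine the two least-probable nodes; the expected code length is the sum of the merged weights.
merge 14/85 + 4/17 → 2/5
merge 43/170 + 59/170 → 3/5
merge 2/5 + 3/5 → 1
L = 2/5 + 3/5 + 1 = 2 bits/symbol.

2 bits/symbol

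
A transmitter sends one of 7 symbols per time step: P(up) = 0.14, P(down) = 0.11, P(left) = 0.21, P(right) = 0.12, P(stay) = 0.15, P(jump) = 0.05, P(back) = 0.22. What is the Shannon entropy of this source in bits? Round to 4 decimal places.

H = −Σ pᵢ log₂ pᵢ.
−0.14·log₂(0.14) = 0.3971
−0.11·log₂(0.11) = 0.3503
−0.21·log₂(0.21) = 0.4728
−0.12·log₂(0.12) = 0.3671
−0.15·log₂(0.15) = 0.4105
−0.05·log₂(0.05) = 0.2161
−0.22·log₂(0.22) = 0.4806
Sum ≈ 2.6945 → 2.6945 bits.

2.6945 bits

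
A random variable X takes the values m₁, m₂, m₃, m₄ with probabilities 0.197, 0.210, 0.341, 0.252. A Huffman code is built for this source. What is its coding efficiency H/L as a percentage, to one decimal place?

Entropy H = −Σ p log₂ p ≈ 1.9649 bits.
Huffman merges: 197/1000+21/100→407/1000; 63/250+341/1000→593/1000; 407/1000+593/1000→1. L = 2 ≈ 2.0000.
Efficiency = H/L = 1.9649/2.0000 = 98.2%.

98.2%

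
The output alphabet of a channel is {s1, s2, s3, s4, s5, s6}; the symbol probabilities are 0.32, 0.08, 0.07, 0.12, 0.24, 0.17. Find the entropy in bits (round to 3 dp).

H = −Σ pᵢ log₂ pᵢ.
−0.32·log₂(0.32) = 0.5260
−0.08·log₂(0.08) = 0.2915
−0.07·log₂(0.07) = 0.2686
−0.12·log₂(0.12) = 0.3671
−0.24·log₂(0.24) = 0.4941
−0.17·log₂(0.17) = 0.4346
Sum ≈ 2.3819 → 2.382 bits.

2.382 bits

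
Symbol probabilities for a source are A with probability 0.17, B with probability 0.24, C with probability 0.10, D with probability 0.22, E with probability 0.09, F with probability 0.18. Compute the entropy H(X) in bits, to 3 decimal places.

H = −Σ pᵢ log₂ pᵢ.
−0.17·log₂(0.17) = 0.4346
−0.24·log₂(0.24) = 0.4941
−0.10·log₂(0.10) = 0.3322
−0.22·log₂(0.22) = 0.4806
−0.09·log₂(0.09) = 0.3127
−0.18·log₂(0.18) = 0.4453
Sum ≈ 2.4994 → 2.499 bits.

2.499 bits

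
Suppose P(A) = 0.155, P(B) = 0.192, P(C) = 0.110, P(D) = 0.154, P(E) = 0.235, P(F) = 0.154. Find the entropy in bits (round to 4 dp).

2.5466 bits

H = −Σ pᵢ log₂ pᵢ.
−0.155·log₂(0.155) = 0.4169
−0.192·log₂(0.192) = 0.4571
−0.110·log₂(0.110) = 0.3503
−0.154·log₂(0.154) = 0.4156
−0.235·log₂(0.235) = 0.4910
−0.154·log₂(0.154) = 0.4156
Sum ≈ 2.5466 → 2.5466 bits.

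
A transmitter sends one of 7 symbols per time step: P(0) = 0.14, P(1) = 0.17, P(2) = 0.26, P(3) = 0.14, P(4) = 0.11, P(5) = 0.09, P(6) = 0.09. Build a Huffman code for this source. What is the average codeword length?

2.74 bits/symbol

Repeatedly combine the two least-probable nodes; the expected code length is the sum of the merged weights.
merge 9/100 + 9/100 → 9/50
merge 11/100 + 7/50 → 1/4
merge 7/50 + 17/100 → 31/100
merge 9/50 + 1/4 → 43/100
merge 13/50 + 31/100 → 57/100
merge 43/100 + 57/100 → 1
L = 9/50 + 1/4 + 31/100 + 43/100 + 57/100 + 1 = 137/50 = 2.74 bits/symbol.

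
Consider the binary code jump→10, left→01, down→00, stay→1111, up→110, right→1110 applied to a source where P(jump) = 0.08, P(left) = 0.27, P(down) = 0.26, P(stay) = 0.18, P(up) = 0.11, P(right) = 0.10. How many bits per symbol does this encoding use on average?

2.67 bits/symbol

L̄ = Σ pᵢ·ℓᵢ = 0.08·2 + 0.27·2 + 0.26·2 + 0.18·4 + 0.11·3 + 0.10·4 = 2.67 bits/symbol.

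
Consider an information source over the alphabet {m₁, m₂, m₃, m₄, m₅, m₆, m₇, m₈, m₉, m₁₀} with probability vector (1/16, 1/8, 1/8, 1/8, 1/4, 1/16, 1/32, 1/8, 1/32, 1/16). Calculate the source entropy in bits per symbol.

Each probability is a power of 1/2, so log₂(1/p) is an integer.
H = Σ p·log₂(1/p) = 1/16·4 + 1/8·3 + 1/8·3 + 1/8·3 + 1/4·2 + 1/16·4 + 1/32·5 + 1/8·3 + 1/32·5 + 1/16·4 = 3.0625 bits.

3.0625 bits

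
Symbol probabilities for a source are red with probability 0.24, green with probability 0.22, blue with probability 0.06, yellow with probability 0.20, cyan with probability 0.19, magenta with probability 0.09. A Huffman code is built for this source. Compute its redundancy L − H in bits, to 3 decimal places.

0.039 bits

Entropy H = −Σ p log₂ p ≈ 2.4505 bits.
Huffman merges: 3/50+9/100→3/20; 3/20+19/100→17/50; 1/5+11/50→21/50; 6/25+17/50→29/50; 21/50+29/50→1. L = 249/100 ≈ 2.4900.
L − H = 2.4900 − 2.4505 = 0.039 bits.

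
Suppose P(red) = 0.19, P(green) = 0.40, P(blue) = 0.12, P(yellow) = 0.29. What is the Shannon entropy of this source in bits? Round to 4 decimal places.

1.8690 bits

H = −Σ pᵢ log₂ pᵢ.
−0.19·log₂(0.19) = 0.4552
−0.40·log₂(0.40) = 0.5288
−0.12·log₂(0.12) = 0.3671
−0.29·log₂(0.29) = 0.5179
Sum ≈ 1.8690 → 1.8690 bits.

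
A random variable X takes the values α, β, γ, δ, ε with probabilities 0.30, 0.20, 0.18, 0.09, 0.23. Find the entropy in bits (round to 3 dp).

H = −Σ pᵢ log₂ pᵢ.
−0.30·log₂(0.30) = 0.5211
−0.20·log₂(0.20) = 0.4644
−0.18·log₂(0.18) = 0.4453
−0.09·log₂(0.09) = 0.3127
−0.23·log₂(0.23) = 0.4877
Sum ≈ 2.2311 → 2.231 bits.

2.231 bits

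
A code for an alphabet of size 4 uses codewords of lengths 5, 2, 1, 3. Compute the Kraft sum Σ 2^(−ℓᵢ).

With common denominator 2^5 = 32: Σ 2^(−ℓᵢ) = 1/32 + 8/32 + 16/32 + 4/32 = 29/32 = 0.90625.

0.90625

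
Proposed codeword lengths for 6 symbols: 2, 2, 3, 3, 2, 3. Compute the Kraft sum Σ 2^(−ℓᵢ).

1.125

With common denominator 2^3 = 8: Σ 2^(−ℓᵢ) = 2/8 + 2/8 + 1/8 + 1/8 + 2/8 + 1/8 = 9/8 = 1.125.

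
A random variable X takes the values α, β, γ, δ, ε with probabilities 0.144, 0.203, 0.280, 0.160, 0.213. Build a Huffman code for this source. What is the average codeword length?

2.304 bits/symbol

Repeatedly combine the two least-probable nodes; the expected code length is the sum of the merged weights.
merge 18/125 + 4/25 → 38/125
merge 203/1000 + 213/1000 → 52/125
merge 7/25 + 38/125 → 73/125
merge 52/125 + 73/125 → 1
L = 38/125 + 52/125 + 73/125 + 1 = 288/125 = 2.304 bits/symbol.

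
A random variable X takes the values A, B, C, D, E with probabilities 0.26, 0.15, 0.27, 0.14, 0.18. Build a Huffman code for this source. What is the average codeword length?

Repeatedly combine the two least-probable nodes; the expected code length is the sum of the merged weights.
merge 7/50 + 3/20 → 29/100
merge 9/50 + 13/50 → 11/25
merge 27/100 + 29/100 → 14/25
merge 11/25 + 14/25 → 1
L = 29/100 + 11/25 + 14/25 + 1 = 229/100 = 2.29 bits/symbol.

2.29 bits/symbol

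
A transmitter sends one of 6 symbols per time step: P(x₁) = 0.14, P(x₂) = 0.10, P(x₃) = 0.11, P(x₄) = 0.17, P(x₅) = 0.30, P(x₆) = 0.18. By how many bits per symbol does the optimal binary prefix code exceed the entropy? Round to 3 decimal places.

Entropy H = −Σ p log₂ p ≈ 2.4806 bits.
Huffman merges: 1/10+11/100→21/100; 7/50+17/100→31/100; 9/50+21/100→39/100; 3/10+31/100→61/100; 39/100+61/100→1. L = 63/25 ≈ 2.5200.
L − H = 2.5200 − 2.4806 = 0.039 bits.

0.039 bits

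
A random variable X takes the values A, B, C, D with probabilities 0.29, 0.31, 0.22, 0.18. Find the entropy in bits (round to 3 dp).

1.968 bits

H = −Σ pᵢ log₂ pᵢ.
−0.29·log₂(0.29) = 0.5179
−0.31·log₂(0.31) = 0.5238
−0.22·log₂(0.22) = 0.4806
−0.18·log₂(0.18) = 0.4453
Sum ≈ 1.9676 → 1.968 bits.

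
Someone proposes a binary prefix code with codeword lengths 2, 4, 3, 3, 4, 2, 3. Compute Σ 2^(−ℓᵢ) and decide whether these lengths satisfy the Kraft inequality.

With common denominator 2^4 = 16: Σ 2^(−ℓᵢ) = 4/16 + 1/16 + 2/16 + 2/16 + 1/16 + 4/16 + 2/16 = 16/16 = 1.
Kraft's inequality requires Σ ≤ 1; here Σ = 1 ≤ 1, so such a prefix code exists.

1; yes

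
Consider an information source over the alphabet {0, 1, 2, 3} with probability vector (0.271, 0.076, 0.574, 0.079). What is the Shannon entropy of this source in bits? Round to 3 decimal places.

1.542 bits

H = −Σ pᵢ log₂ pᵢ.
−0.271·log₂(0.271) = 0.5105
−0.076·log₂(0.076) = 0.2826
−0.574·log₂(0.574) = 0.4597
−0.079·log₂(0.079) = 0.2893
Sum ≈ 1.5420 → 1.542 bits.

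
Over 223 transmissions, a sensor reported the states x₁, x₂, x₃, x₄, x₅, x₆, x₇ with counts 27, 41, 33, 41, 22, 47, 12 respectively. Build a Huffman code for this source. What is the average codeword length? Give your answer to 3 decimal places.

2.758 bits/symbol

Probabilities are the counts divided by 223.
Repeatedly combine the two least-probable nodes; the expected code length is the sum of the merged weights.
merge 12/223 + 22/223 → 34/223
merge 27/223 + 33/223 → 60/223
merge 34/223 + 41/223 → 75/223
merge 41/223 + 47/223 → 88/223
merge 60/223 + 75/223 → 135/223
merge 88/223 + 135/223 → 1
L = 34/223 + 60/223 + 75/223 + 88/223 + 135/223 + 1 = 615/223 ≈ 2.758 bits/symbol.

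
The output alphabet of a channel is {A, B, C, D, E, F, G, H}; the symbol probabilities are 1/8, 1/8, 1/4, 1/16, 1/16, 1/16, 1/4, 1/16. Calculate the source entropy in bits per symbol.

2.75 bits

Each probability is a power of 1/2, so log₂(1/p) is an integer.
H = Σ p·log₂(1/p) = 1/8·3 + 1/8·3 + 1/4·2 + 1/16·4 + 1/16·4 + 1/16·4 + 1/4·2 + 1/16·4 = 2.75 bits.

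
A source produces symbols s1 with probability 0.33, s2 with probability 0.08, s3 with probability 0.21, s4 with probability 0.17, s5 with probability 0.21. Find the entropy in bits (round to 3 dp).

H = −Σ pᵢ log₂ pᵢ.
−0.33·log₂(0.33) = 0.5278
−0.08·log₂(0.08) = 0.2915
−0.21·log₂(0.21) = 0.4728
−0.17·log₂(0.17) = 0.4346
−0.21·log₂(0.21) = 0.4728
Sum ≈ 2.1996 → 2.200 bits.

2.200 bits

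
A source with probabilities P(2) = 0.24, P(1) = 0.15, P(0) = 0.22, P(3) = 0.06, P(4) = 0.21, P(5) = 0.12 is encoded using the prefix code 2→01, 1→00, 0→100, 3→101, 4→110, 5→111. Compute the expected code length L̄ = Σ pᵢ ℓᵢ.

2.61 bits/symbol

L̄ = Σ pᵢ·ℓᵢ = 0.24·2 + 0.15·2 + 0.22·3 + 0.06·3 + 0.21·3 + 0.12·3 = 2.61 bits/symbol.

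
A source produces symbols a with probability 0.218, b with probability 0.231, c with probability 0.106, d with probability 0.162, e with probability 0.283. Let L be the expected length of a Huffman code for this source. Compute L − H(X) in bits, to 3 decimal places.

Entropy H = −Σ p log₂ p ≈ 2.2514 bits.
Huffman merges: 53/500+81/500→67/250; 109/500+231/1000→449/1000; 67/250+283/1000→551/1000; 449/1000+551/1000→1. L = 567/250 ≈ 2.2680.
L − H = 2.2680 − 2.2514 = 0.017 bits.

0.017 bits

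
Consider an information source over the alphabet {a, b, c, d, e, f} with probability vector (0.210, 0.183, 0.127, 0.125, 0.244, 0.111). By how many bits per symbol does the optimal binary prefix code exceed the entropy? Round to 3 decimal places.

Entropy H = −Σ p log₂ p ≈ 2.5229 bits.
Huffman merges: 111/1000+1/8→59/250; 127/1000+183/1000→31/100; 21/100+59/250→223/500; 61/250+31/100→277/500; 223/500+277/500→1. L = 1273/500 ≈ 2.5460.
L − H = 2.5460 − 2.5229 = 0.023 bits.

0.023 bits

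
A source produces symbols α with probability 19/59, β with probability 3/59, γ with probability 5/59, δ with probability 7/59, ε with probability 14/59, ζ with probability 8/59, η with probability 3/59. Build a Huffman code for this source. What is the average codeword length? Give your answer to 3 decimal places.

Repeatedly combine the two least-probable nodes; the expected code length is the sum of the merged weights.
merge 3/59 + 3/59 → 6/59
merge 5/59 + 6/59 → 11/59
merge 7/59 + 8/59 → 15/59
merge 11/59 + 14/59 → 25/59
merge 15/59 + 19/59 → 34/59
merge 25/59 + 34/59 → 1
L = 6/59 + 11/59 + 15/59 + 25/59 + 34/59 + 1 = 150/59 ≈ 2.542 bits/symbol.

2.542 bits/symbol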